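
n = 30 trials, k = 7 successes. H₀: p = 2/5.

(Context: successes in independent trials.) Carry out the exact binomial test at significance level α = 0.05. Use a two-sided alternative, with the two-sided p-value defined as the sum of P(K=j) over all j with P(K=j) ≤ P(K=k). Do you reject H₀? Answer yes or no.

reject H₀: no

Exact binomial: n=30, k=7, p₀=2/5=0.4000
P(X=j) = C(n,j)·p₀^j·(1−p₀)^(n−j); p = Σ P(X=j) over j with P(X=j) ≤ P(X=7)
p-value (two-sided) = 0.06476
At α=0.05: p ≥ α → fail to reject H₀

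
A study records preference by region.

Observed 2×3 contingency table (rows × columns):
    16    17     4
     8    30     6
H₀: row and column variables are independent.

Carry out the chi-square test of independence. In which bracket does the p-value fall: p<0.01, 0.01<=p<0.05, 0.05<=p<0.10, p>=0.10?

p-value bracket: 0.01<=p<0.05

Row totals [37, 44], col totals [24, 47, 10], n=81
χ² = (16−10.96)²/10.96 + (17−21.47)²/21.47 + (4−4.57)²/4.57 + (8−13.04)²/13.04 + (30−25.53)²/25.53 + (6−5.43)²/5.43 = 6.1031
df = 2
p-value (upper-tail) = 0.04729
→ bracket: 0.01<=p<0.05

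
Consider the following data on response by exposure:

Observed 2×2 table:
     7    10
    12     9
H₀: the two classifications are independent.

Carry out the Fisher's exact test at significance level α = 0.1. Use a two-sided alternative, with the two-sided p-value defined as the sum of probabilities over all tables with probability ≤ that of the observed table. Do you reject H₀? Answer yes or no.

Margins: r₁=17, r₂=21, c₁=19, c₂=19, n=38
p_obs = C(17,7)·C(21,12)/C(38,19); sum pmf over tables with pmf ≤ p_obs
p-value (two-sided) = 0.51481
At α=0.1: p ≥ α → fail to reject H₀

reject H₀: no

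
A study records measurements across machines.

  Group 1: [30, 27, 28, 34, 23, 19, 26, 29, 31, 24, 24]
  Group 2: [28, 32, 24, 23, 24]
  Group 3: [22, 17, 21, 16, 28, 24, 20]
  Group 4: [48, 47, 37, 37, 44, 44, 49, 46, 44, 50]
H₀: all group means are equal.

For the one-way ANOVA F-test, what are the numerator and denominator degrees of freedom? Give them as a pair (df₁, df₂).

degrees of freedom = [3, 29]

k = 4 groups, N = 33 total
df = (k−1, N−k) = (4−1, 33−4) = (3, 29)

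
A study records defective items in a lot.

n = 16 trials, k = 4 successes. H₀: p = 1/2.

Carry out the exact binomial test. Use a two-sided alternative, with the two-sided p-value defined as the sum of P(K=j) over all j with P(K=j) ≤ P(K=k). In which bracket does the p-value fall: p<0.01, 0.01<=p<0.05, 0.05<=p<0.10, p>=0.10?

p-value bracket: 0.05<=p<0.10

Exact binomial: n=16, k=4, p₀=1/2=0.5000
P(X=j) = C(n,j)·p₀^j·(1−p₀)^(n−j); p = Σ P(X=j) over j with P(X=j) ≤ P(X=4)
p-value (two-sided) = 0.07681
→ bracket: 0.05<=p<0.10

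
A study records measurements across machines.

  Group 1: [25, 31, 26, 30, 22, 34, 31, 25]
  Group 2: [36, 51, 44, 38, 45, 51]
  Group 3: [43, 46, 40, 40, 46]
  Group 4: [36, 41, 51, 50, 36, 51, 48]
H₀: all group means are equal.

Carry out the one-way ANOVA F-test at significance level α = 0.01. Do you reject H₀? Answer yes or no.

Group means [28.00, 44.17, 43.00, 44.71], grand mean 39.115
SSB = Σnᵢ(x̄ᵢ−x̄)² = 1436.392; SSW = ΣΣ(x−x̄ᵢ)² = 634.262
MSB = 1436.392/3 = 478.7973; MSW = 634.262/22 = 28.8301
F = MSB/MSW = 16.6076
df = (3, 22)
p-value (upper-tail) = 0.00001
At α=0.01: p < α → reject H₀

reject H₀: yes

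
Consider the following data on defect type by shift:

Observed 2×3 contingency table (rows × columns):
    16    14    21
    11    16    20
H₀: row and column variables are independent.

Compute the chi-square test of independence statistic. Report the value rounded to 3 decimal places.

test statistic = 0.922

Row totals [51, 47], col totals [27, 30, 41], n=98
χ² = (16−14.05)²/14.05 + (14−15.61)²/15.61 + (21−21.34)²/21.34 + (11−12.95)²/12.95 + (16−14.39)²/14.39 + (20−19.66)²/19.66 = 0.9219
df = 2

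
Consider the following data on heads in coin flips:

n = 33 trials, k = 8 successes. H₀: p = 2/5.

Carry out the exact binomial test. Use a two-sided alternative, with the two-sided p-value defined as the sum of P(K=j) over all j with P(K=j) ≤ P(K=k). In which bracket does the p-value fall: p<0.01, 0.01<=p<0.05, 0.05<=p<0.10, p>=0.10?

Exact binomial: n=33, k=8, p₀=2/5=0.4000
P(X=j) = C(n,j)·p₀^j·(1−p₀)^(n−j); p = Σ P(X=j) over j with P(X=j) ≤ P(X=8)
p-value (two-sided) = 0.07546
→ bracket: 0.05<=p<0.10

p-value bracket: 0.05<=p<0.10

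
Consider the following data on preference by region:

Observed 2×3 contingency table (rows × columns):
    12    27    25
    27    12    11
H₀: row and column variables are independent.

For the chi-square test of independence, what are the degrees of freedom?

df = (r−1)(c−1) = (2−1)·(3−1) = 2

degrees of freedom = 2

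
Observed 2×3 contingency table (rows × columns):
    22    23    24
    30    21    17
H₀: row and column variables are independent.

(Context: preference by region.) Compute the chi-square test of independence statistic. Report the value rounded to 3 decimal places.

Row totals [69, 68], col totals [52, 44, 41], n=137
χ² = (22−26.19)²/26.19 + (23−22.16)²/22.16 + (24−20.65)²/20.65 + (30−25.81)²/25.81 + (21−21.84)²/21.84 + (17−20.35)²/20.35 = 2.5096
df = 2

test statistic = 2.510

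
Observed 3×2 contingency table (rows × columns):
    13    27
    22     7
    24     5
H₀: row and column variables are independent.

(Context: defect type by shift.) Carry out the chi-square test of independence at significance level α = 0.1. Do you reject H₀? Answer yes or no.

reject H₀: yes

Row totals [40, 29, 29], col totals [59, 39], n=98
χ² = (13−24.08)²/24.08 + (27−15.92)²/15.92 + (22−17.46)²/17.46 + (7−11.54)²/11.54 + (24−17.46)²/17.46 + (5−11.54)²/11.54 = 21.9390
df = 2
p-value (upper-tail) = 0.00002
At α=0.1: p < α → reject H₀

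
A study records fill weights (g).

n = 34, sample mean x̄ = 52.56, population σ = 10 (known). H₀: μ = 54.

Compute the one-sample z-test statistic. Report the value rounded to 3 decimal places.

SE = σ/√n = 10/√34 = 1.7150
z = (x̄−μ₀)/SE = (52.56−54)/1.7150 = -0.8397

test statistic = -0.840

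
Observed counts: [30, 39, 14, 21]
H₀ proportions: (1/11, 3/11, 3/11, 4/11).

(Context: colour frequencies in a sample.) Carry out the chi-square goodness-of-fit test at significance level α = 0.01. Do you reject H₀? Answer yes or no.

reject H₀: yes

n = 104; E_i = n·p_i = [9.45, 28.36, 28.36, 37.82]
χ² = (30−9.45)²/9.45 + (39−28.36)²/28.36 + (14−28.36)²/28.36 + (21−37.82)²/37.82 = 63.3886
df = 3
p-value (upper-tail) = 0.00000
At α=0.01: p < α → reject H₀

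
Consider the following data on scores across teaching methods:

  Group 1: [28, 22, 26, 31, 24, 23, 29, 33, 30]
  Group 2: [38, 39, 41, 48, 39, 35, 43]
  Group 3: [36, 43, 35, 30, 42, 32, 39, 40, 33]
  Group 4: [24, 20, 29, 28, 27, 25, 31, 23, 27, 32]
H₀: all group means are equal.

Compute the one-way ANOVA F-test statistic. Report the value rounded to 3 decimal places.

Group means [27.33, 40.43, 36.67, 26.60], grand mean 32.143
SSB = Σnᵢ(x̄ᵢ−x̄)² = 1180.171; SSW = ΣΣ(x−x̄ᵢ)² = 510.114
MSB = 1180.171/3 = 393.3905; MSW = 510.114/31 = 16.4553
F = MSB/MSW = 23.9066
df = (3, 31)

test statistic = 23.907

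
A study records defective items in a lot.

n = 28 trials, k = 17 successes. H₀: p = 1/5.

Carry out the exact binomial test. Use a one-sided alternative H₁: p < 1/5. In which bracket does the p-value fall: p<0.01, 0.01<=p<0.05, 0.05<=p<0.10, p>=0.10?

p-value bracket: p>=0.10

Exact binomial: n=28, k=17, p₀=1/5=0.2000
P(X≤17) from Σ C(n,i)·p₀^i·(1−p₀)^(n−i)
p-value (one-sided, H₁ less) = 1.00000
→ bracket: p>=0.10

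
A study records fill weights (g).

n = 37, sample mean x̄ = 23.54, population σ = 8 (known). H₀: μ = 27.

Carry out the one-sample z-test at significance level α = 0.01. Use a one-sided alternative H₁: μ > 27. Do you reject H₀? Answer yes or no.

reject H₀: no

SE = σ/√n = 8/√37 = 1.3152
z = (x̄−μ₀)/SE = (23.54−27)/1.3152 = -2.6308
p-value (one-sided, H₁ greater) = 0.99574
At α=0.01: p ≥ α → fail to reject H₀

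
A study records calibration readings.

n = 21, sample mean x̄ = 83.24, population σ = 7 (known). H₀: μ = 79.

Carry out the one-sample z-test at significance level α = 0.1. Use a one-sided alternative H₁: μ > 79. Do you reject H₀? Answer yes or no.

reject H₀: yes

SE = σ/√n = 7/√21 = 1.5275
z = (x̄−μ₀)/SE = (83.24−79)/1.5275 = 2.7757
p-value (one-sided, H₁ greater) = 0.00275
At α=0.1: p < α → reject H₀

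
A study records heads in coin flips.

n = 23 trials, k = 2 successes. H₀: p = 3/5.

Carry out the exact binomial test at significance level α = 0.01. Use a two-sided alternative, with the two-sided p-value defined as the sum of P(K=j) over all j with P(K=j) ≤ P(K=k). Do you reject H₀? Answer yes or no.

Exact binomial: n=23, k=2, p₀=3/5=0.6000
P(X=j) = C(n,j)·p₀^j·(1−p₀)^(n−j); p = Σ P(X=j) over j with P(X=j) ≤ P(X=2)
p-value (two-sided) = 0.00000
At α=0.01: p < α → reject H₀

reject H₀: yes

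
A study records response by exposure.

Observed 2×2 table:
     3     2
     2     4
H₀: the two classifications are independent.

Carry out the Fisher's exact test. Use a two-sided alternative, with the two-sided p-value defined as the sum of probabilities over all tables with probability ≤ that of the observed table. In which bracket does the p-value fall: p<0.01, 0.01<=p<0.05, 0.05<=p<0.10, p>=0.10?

Margins: r₁=5, r₂=6, c₁=5, c₂=6, n=11
p_obs = C(5,3)·C(6,2)/C(11,5); sum pmf over tables with pmf ≤ p_obs
p-value (two-sided) = 0.56710
→ bracket: p>=0.10

p-value bracket: p>=0.10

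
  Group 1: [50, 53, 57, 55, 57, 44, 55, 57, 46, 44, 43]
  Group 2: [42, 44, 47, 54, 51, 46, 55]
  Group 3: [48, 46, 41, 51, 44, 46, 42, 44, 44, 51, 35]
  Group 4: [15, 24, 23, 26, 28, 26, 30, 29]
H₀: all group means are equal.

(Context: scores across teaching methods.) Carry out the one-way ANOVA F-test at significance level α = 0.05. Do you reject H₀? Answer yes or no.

reject H₀: yes

Group means [51.00, 48.43, 44.73, 25.12], grand mean 43.054
SSB = Σnᵢ(x̄ᵢ−x̄)² = 3499.121; SSW = ΣΣ(x−x̄ᵢ)² = 848.771
MSB = 3499.121/3 = 1166.3736; MSW = 848.771/33 = 25.7203
F = MSB/MSW = 45.3483
df = (3, 33)
p-value (upper-tail) = 0.00000
At α=0.05: p < α → reject H₀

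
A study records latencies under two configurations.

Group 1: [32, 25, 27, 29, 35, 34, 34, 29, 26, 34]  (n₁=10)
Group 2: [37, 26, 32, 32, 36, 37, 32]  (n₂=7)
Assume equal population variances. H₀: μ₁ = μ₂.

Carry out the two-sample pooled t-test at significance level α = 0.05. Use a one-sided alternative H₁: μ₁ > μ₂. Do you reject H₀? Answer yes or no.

reject H₀: no

x̄₁=30.500, s₁=3.749, n₁=10
x̄₂=33.143, s₂=3.934, n₂=7
s_p² = [9·3.749² + 6·3.934²]/15 = 14.6238
SE = √(s_p²·(1/10+1/7)) = 1.8845
t = (30.500−33.143)/1.8845 = -1.4024
df = 15
p-value (one-sided, H₁ greater) = 0.90942
At α=0.05: p ≥ α → fail to reject H₀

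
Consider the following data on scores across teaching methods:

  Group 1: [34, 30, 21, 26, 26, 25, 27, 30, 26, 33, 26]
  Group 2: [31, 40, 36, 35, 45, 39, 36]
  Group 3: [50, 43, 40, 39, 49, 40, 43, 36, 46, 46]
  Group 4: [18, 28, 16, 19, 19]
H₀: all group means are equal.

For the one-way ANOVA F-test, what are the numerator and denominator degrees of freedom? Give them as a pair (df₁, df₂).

k = 4 groups, N = 33 total
df = (k−1, N−k) = (4−1, 33−4) = (3, 29)

degrees of freedom = [3, 29]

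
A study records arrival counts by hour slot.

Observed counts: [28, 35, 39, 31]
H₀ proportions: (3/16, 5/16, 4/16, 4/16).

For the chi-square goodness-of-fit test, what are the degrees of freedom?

degrees of freedom = 3

df = k − 1 = 4 − 1 = 3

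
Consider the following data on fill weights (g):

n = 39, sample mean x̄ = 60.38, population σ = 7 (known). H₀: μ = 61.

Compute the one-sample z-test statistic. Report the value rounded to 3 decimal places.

SE = σ/√n = 7/√39 = 1.1209
z = (x̄−μ₀)/SE = (60.38−61)/1.1209 = -0.5531

test statistic = -0.553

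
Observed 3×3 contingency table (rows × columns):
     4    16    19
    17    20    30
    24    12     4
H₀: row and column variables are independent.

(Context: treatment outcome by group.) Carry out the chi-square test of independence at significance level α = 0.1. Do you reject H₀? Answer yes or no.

reject H₀: yes

Row totals [39, 67, 40], col totals [45, 48, 53], n=146
χ² = (4−12.02)²/12.02 + (16−12.82)²/12.82 + (19−14.16)²/14.16 + (17−20.65)²/20.65 + (20−22.03)²/22.03 + (30−24.32)²/24.32 + (24−12.33)²/12.33 + (12−13.15)²/13.15 + (4−14.52)²/14.52 = 28.7251
df = 4
p-value (upper-tail) = 0.00001
At α=0.1: p < α → reject H₀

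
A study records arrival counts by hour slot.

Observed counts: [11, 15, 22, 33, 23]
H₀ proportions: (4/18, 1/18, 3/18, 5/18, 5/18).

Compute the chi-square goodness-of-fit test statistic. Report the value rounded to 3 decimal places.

test statistic = 24.109

n = 104; E_i = n·p_i = [23.11, 5.78, 17.33, 28.89, 28.89]
χ² = (11−23.11)²/23.11 + (15−5.78)²/5.78 + (22−17.33)²/17.33 + (33−28.89)²/28.89 + (23−28.89)²/28.89 = 24.1087
df = 4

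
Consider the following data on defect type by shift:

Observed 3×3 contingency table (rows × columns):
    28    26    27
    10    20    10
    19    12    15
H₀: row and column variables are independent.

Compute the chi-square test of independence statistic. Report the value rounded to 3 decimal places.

test statistic = 6.153

Row totals [81, 40, 46], col totals [57, 58, 52], n=167
χ² = (28−27.65)²/27.65 + (26−28.13)²/28.13 + (27−25.22)²/25.22 + (10−13.65)²/13.65 + (20−13.89)²/13.89 + (10−12.46)²/12.46 + (19−15.70)²/15.70 + (12−15.98)²/15.98 + (15−14.32)²/14.32 = 6.1528
df = 4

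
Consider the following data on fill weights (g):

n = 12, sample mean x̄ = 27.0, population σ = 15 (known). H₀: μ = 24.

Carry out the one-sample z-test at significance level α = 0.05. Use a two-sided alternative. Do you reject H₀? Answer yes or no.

reject H₀: no

SE = σ/√n = 15/√12 = 4.3301
z = (x̄−μ₀)/SE = (27.0−24)/4.3301 = 0.6928
p-value (two-sided) = 0.48842
At α=0.05: p ≥ α → fail to reject H₀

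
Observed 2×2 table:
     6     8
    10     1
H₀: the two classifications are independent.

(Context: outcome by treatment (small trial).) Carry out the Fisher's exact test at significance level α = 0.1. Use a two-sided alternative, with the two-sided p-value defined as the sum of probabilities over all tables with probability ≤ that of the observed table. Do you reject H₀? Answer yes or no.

Margins: r₁=14, r₂=11, c₁=16, c₂=9, n=25
p_obs = C(14,6)·C(11,10)/C(25,16); sum pmf over tables with pmf ≤ p_obs
p-value (two-sided) = 0.03301
At α=0.1: p < α → reject H₀

reject H₀: yes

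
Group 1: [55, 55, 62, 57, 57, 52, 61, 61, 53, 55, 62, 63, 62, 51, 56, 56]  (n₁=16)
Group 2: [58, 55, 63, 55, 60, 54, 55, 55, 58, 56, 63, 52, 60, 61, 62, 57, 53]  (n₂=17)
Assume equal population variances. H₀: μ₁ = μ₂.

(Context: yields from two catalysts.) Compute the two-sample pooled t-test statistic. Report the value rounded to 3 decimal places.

x̄₁=57.375, s₁=3.931, n₁=16
x̄₂=57.471, s₂=3.502, n₂=17
s_p² = [15·3.931² + 16·3.502²]/31 = 13.8060
SE = √(s_p²·(1/16+1/17)) = 1.2942
t = (57.375−57.471)/1.2942 = -0.0739
df = 31

test statistic = -0.074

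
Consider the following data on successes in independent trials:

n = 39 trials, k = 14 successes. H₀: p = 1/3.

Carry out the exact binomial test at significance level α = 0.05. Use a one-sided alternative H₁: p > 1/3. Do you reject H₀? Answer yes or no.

Exact binomial: n=39, k=14, p₀=1/3=0.3333
P(X≥14) from Σ C(n,i)·p₀^i·(1−p₀)^(n−i)
p-value (one-sided, H₁ greater) = 0.42544
At α=0.05: p ≥ α → fail to reject H₀

reject H₀: no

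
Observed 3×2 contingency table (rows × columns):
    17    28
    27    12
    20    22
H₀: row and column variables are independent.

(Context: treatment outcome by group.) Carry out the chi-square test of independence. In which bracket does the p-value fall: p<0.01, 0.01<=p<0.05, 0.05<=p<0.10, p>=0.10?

p-value bracket: 0.01<=p<0.05

Row totals [45, 39, 42], col totals [64, 62], n=126
χ² = (17−22.86)²/22.86 + (28−22.14)²/22.14 + (27−19.81)²/19.81 + (12−19.19)²/19.19 + (20−21.33)²/21.33 + (22−20.67)²/20.67 = 8.5238
df = 2
p-value (upper-tail) = 0.01410
→ bracket: 0.01<=p<0.05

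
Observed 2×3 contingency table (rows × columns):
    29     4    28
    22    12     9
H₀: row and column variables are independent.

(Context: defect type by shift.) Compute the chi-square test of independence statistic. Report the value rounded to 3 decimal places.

test statistic = 11.960

Row totals [61, 43], col totals [51, 16, 37], n=104
χ² = (29−29.91)²/29.91 + (4−9.38)²/9.38 + (28−21.70)²/21.70 + (22−21.09)²/21.09 + (12−6.62)²/6.62 + (9−15.30)²/15.30 = 11.9604
df = 2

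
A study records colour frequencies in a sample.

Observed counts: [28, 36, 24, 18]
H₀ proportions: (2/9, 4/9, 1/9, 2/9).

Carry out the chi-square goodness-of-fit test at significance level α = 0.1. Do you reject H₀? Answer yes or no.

reject H₀: yes

n = 106; E_i = n·p_i = [23.56, 47.11, 11.78, 23.56]
χ² = (28−23.56)²/23.56 + (36−47.11)²/47.11 + (24−11.78)²/11.78 + (18−23.56)²/23.56 = 17.4528
df = 3
p-value (upper-tail) = 0.00057
At α=0.1: p < α → reject H₀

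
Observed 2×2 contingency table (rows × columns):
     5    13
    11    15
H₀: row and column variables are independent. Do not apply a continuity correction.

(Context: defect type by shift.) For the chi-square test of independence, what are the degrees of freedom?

degrees of freedom = 1

df = (r−1)(c−1) = (2−1)·(2−1) = 1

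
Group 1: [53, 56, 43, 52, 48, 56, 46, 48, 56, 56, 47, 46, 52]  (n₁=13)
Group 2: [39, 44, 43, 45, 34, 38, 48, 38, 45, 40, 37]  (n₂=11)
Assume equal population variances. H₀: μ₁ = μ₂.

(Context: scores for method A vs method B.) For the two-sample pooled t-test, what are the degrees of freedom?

degrees of freedom = 22

df = n₁ + n₂ − 2 = 13 + 11 − 2 = 22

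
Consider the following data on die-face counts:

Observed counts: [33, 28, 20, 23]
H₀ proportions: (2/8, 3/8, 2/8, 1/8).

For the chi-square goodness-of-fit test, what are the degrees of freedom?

df = k − 1 = 4 − 1 = 3

degrees of freedom = 3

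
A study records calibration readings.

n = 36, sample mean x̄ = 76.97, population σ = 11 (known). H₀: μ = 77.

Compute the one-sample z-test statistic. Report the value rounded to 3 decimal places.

test statistic = -0.016

SE = σ/√n = 11/√36 = 1.8333
z = (x̄−μ₀)/SE = (76.97−77)/1.8333 = -0.0164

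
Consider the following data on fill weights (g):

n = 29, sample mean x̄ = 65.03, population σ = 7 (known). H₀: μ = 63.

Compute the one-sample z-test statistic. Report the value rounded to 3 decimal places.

test statistic = 1.562

SE = σ/√n = 7/√29 = 1.2999
z = (x̄−μ₀)/SE = (65.03−63)/1.2999 = 1.5617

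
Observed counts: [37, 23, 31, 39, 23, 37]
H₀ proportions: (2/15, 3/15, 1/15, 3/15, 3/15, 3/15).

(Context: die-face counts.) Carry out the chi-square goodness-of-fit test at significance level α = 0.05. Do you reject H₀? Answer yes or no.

reject H₀: yes

n = 190; E_i = n·p_i = [25.33, 38.00, 12.67, 38.00, 38.00, 38.00]
χ² = (37−25.33)²/25.33 + (23−38.00)²/38.00 + (31−12.67)²/12.67 + (39−38.00)²/38.00 + (23−38.00)²/38.00 + (37−38.00)²/38.00 = 43.8026
df = 5
p-value (upper-tail) = 0.00000
At α=0.05: p < α → reject H₀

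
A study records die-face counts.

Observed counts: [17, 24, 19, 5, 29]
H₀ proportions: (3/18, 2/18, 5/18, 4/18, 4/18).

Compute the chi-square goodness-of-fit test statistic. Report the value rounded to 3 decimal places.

n = 94; E_i = n·p_i = [15.67, 10.44, 26.11, 20.89, 20.89]
χ² = (17−15.67)²/15.67 + (24−10.44)²/10.44 + (19−26.11)²/26.11 + (5−20.89)²/20.89 + (29−20.89)²/20.89 = 34.8787
df = 4

test statistic = 34.879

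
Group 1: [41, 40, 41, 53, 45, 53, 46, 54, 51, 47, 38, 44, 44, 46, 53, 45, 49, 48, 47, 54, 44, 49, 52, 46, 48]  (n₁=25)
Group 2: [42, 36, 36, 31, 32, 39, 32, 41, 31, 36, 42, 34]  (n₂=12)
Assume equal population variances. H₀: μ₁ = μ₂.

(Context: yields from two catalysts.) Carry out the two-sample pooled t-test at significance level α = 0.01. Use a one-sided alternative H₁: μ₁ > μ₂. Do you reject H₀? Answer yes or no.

reject H₀: yes

x̄₁=47.120, s₁=4.549, n₁=25
x̄₂=36.000, s₂=4.178, n₂=12
s_p² = [24·4.549² + 11·4.178²]/35 = 19.6754
SE = √(s_p²·(1/25+1/12)) = 1.5578
t = (47.120−36.000)/1.5578 = 7.1384
df = 35
p-value (one-sided, H₁ greater) = 0.00000
At α=0.01: p < α → reject H₀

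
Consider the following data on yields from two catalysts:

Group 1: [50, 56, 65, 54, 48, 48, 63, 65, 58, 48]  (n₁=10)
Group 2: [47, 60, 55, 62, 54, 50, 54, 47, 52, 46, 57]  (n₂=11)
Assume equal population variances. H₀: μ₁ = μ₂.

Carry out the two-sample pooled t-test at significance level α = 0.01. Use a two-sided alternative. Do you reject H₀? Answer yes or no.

x̄₁=55.500, s₁=7.028, n₁=10
x̄₂=53.091, s₂=5.319, n₂=11
s_p² = [9·7.028² + 10·5.319²]/19 = 38.2847
SE = √(s_p²·(1/10+1/11)) = 2.7035
t = (55.500−53.091)/2.7035 = 0.8911
df = 19
p-value (two-sided) = 0.38402
At α=0.01: p ≥ α → fail to reject H₀

reject H₀: no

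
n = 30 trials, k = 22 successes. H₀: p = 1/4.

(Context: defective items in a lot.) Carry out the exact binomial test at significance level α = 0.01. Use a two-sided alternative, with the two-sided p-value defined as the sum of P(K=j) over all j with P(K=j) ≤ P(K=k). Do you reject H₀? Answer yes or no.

reject H₀: yes

Exact binomial: n=30, k=22, p₀=1/4=0.2500
P(X=j) = C(n,j)·p₀^j·(1−p₀)^(n−j); p = Σ P(X=j) over j with P(X=j) ≤ P(X=22)
p-value (two-sided) = 0.00000
At α=0.01: p < α → reject H₀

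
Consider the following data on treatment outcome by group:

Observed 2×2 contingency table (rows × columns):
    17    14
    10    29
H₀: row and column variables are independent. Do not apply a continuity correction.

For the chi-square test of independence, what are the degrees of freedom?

df = (r−1)(c−1) = (2−1)·(2−1) = 1

degrees of freedom = 1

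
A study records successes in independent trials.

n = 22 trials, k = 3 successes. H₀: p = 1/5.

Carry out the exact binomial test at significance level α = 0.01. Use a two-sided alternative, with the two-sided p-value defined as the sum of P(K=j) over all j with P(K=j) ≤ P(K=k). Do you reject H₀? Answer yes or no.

reject H₀: no

Exact binomial: n=22, k=3, p₀=1/5=0.2000
P(X=j) = C(n,j)·p₀^j·(1−p₀)^(n−j); p = Σ P(X=j) over j with P(X=j) ≤ P(X=3)
p-value (two-sided) = 0.59940
At α=0.01: p ≥ α → fail to reject H₀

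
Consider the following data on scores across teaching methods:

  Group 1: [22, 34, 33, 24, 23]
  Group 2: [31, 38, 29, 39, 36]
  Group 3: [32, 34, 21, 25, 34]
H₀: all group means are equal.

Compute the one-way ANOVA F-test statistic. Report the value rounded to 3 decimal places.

Group means [27.20, 34.60, 29.20], grand mean 30.333
SSB = Σnᵢ(x̄ᵢ−x̄)² = 146.533; SSW = ΣΣ(x−x̄ᵢ)² = 350.800
MSB = 146.533/2 = 73.2667; MSW = 350.800/12 = 29.2333
F = MSB/MSW = 2.5063
df = (2, 12)

test statistic = 2.506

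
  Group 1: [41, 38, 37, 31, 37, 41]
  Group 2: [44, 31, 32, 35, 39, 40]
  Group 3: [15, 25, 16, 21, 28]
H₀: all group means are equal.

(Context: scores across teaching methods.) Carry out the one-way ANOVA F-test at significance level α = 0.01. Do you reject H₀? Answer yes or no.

Group means [37.50, 36.83, 21.00], grand mean 32.412
SSB = Σnᵢ(x̄ᵢ−x̄)² = 923.784; SSW = ΣΣ(x−x̄ᵢ)² = 320.333
MSB = 923.784/2 = 461.8922; MSW = 320.333/14 = 22.8810
F = MSB/MSW = 20.1868
df = (2, 14)
p-value (upper-tail) = 0.00008
At α=0.01: p < α → reject H₀

reject H₀: yes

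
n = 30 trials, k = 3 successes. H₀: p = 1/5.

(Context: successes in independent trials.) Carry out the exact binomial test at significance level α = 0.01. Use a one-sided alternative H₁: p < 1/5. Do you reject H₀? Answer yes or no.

Exact binomial: n=30, k=3, p₀=1/5=0.2000
P(X≤3) from Σ C(n,i)·p₀^i·(1−p₀)^(n−i)
p-value (one-sided, H₁ less) = 0.12271
At α=0.01: p ≥ α → fail to reject H₀

reject H₀: no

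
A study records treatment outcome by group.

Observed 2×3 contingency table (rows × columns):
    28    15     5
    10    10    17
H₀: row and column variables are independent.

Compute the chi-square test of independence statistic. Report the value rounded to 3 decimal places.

test statistic = 14.898

Row totals [48, 37], col totals [38, 25, 22], n=85
χ² = (28−21.46)²/21.46 + (15−14.12)²/14.12 + (5−12.42)²/12.42 + (10−16.54)²/16.54 + (10−10.88)²/10.88 + (17−9.58)²/9.58 = 14.8977
df = 2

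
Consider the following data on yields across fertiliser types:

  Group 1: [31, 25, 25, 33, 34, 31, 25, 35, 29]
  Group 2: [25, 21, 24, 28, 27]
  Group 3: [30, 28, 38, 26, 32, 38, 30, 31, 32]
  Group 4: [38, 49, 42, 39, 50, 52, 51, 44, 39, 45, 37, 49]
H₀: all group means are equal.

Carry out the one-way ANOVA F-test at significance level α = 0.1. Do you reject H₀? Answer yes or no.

reject H₀: yes

Group means [29.78, 25.00, 31.67, 44.58], grand mean 34.657
SSB = Σnᵢ(x̄ᵢ−x̄)² = 1943.413; SSW = ΣΣ(x−x̄ᵢ)² = 624.472
MSB = 1943.413/3 = 647.8045; MSW = 624.472/31 = 20.1443
F = MSB/MSW = 32.1583
df = (3, 31)
p-value (upper-tail) = 0.00000
At α=0.1: p < α → reject H₀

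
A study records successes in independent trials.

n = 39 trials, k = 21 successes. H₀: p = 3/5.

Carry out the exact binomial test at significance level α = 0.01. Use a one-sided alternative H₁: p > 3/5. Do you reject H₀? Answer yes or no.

reject H₀: no

Exact binomial: n=39, k=21, p₀=3/5=0.6000
P(X≥21) from Σ C(n,i)·p₀^i·(1−p₀)^(n−i)
p-value (one-sided, H₁ greater) = 0.82867
At α=0.01: p ≥ α → fail to reject H₀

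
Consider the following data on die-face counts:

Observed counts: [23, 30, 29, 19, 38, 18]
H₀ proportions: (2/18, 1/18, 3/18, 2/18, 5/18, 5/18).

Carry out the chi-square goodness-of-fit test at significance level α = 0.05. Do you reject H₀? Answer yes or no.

reject H₀: yes

n = 157; E_i = n·p_i = [17.44, 8.72, 26.17, 17.44, 43.61, 43.61]
χ² = (23−17.44)²/17.44 + (30−8.72)²/8.72 + (29−26.17)²/26.17 + (19−17.44)²/17.44 + (38−43.61)²/43.61 + (18−43.61)²/43.61 = 69.8841
df = 5
p-value (upper-tail) = 0.00000
At α=0.05: p < α → reject H₀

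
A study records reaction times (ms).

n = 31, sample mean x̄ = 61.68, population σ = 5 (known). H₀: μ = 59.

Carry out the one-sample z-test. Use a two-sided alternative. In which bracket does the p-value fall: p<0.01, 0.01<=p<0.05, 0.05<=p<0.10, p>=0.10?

p-value bracket: p<0.01

SE = σ/√n = 5/√31 = 0.8980
z = (x̄−μ₀)/SE = (61.68−59)/0.8980 = 2.9843
p-value (two-sided) = 0.00284
→ bracket: p<0.01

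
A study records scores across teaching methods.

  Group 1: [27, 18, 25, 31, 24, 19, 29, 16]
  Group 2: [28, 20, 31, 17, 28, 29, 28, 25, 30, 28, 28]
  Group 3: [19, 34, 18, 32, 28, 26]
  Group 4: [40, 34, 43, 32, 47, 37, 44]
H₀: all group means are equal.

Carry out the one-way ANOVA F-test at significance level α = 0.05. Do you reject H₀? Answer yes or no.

reject H₀: yes

Group means [23.62, 26.55, 26.17, 39.57], grand mean 28.594
SSB = Σnᵢ(x̄ᵢ−x̄)² = 1122.569; SSW = ΣΣ(x−x̄ᵢ)² = 791.150
MSB = 1122.569/3 = 374.1896; MSW = 791.150/28 = 28.2554
F = MSB/MSW = 13.2431
df = (3, 28)
p-value (upper-tail) = 0.00001
At α=0.05: p < α → reject H₀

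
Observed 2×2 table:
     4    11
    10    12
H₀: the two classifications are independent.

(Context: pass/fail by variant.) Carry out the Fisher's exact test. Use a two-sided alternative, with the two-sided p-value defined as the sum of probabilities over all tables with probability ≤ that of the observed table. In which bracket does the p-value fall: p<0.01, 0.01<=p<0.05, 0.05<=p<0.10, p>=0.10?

p-value bracket: p>=0.10

Margins: r₁=15, r₂=22, c₁=14, c₂=23, n=37
p_obs = C(15,4)·C(22,10)/C(37,14); sum pmf over tables with pmf ≤ p_obs
p-value (two-sided) = 0.31364
→ bracket: p>=0.10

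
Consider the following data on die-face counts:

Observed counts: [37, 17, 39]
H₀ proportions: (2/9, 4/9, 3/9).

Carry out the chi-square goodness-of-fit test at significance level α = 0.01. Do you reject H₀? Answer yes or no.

reject H₀: yes

n = 93; E_i = n·p_i = [20.67, 41.33, 31.00]
χ² = (37−20.67)²/20.67 + (17−41.33)²/41.33 + (39−31.00)²/31.00 = 29.2984
df = 2
p-value (upper-tail) = 0.00000
At α=0.01: p < α → reject H₀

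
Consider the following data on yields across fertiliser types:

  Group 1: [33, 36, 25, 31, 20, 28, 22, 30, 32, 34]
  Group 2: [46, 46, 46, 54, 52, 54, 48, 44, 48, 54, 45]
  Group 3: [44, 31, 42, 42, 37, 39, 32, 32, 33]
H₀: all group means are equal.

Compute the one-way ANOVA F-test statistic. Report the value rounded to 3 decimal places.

Group means [29.10, 48.82, 36.89], grand mean 38.667
SSB = Σnᵢ(x̄ᵢ−x̄)² = 2077.241; SSW = ΣΣ(x−x̄ᵢ)² = 609.425
MSB = 2077.241/2 = 1038.6207; MSW = 609.425/27 = 22.5713
F = MSB/MSW = 46.0151
df = (2, 27)

test statistic = 46.015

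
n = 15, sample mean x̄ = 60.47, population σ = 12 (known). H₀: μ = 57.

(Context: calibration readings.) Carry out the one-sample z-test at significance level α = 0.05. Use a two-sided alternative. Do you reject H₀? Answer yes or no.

reject H₀: no

SE = σ/√n = 12/√15 = 3.0984
z = (x̄−μ₀)/SE = (60.47−57)/3.0984 = 1.1199
p-value (two-sided) = 0.26274
At α=0.05: p ≥ α → fail to reject H₀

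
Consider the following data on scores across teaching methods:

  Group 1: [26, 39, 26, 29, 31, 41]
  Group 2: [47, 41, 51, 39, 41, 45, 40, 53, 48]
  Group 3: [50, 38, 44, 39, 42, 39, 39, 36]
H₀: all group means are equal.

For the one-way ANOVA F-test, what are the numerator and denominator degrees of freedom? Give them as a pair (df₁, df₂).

degrees of freedom = [2, 20]

k = 3 groups, N = 23 total
df = (k−1, N−k) = (3−1, 23−3) = (2, 20)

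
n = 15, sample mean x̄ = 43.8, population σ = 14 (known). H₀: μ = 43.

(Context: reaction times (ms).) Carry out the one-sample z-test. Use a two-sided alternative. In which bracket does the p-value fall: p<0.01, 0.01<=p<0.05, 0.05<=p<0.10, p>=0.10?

SE = σ/√n = 14/√15 = 3.6148
z = (x̄−μ₀)/SE = (43.8−43)/3.6148 = 0.2213
p-value (two-sided) = 0.82485
→ bracket: p>=0.10

p-value bracket: p>=0.10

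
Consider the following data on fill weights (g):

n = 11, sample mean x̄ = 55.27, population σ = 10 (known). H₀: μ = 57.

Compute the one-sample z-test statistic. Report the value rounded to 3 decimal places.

test statistic = -0.574

SE = σ/√n = 10/√11 = 3.0151
z = (x̄−μ₀)/SE = (55.27−57)/3.0151 = -0.5738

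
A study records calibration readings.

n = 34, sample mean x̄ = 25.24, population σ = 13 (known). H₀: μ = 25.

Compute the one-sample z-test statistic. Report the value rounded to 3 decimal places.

SE = σ/√n = 13/√34 = 2.2295
z = (x̄−μ₀)/SE = (25.24−25)/2.2295 = 0.1076

test statistic = 0.108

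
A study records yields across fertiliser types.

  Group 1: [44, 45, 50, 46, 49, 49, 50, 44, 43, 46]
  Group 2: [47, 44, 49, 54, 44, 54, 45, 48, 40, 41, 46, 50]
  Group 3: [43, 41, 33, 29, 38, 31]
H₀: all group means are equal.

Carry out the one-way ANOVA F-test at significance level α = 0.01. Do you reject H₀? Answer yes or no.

reject H₀: yes

Group means [46.60, 46.83, 35.83], grand mean 44.393
SSB = Σnᵢ(x̄ᵢ−x̄)² = 559.779; SSW = ΣΣ(x−x̄ᵢ)² = 444.900
MSB = 559.779/2 = 279.8893; MSW = 444.900/25 = 17.7960
F = MSB/MSW = 15.7277
df = (2, 25)
p-value (upper-tail) = 0.00004
At α=0.01: p < α → reject H₀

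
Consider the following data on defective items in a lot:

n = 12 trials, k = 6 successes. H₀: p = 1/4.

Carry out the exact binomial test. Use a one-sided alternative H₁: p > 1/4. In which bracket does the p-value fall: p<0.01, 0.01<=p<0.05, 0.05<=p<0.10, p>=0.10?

Exact binomial: n=12, k=6, p₀=1/4=0.2500
P(X≥6) from Σ C(n,i)·p₀^i·(1−p₀)^(n−i)
p-value (one-sided, H₁ greater) = 0.05440
→ bracket: 0.05<=p<0.10

p-value bracket: 0.05<=p<0.10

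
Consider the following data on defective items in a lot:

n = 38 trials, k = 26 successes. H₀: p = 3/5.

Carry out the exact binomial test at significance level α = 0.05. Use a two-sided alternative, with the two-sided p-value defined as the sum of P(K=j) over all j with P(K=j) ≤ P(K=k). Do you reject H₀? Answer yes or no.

reject H₀: no

Exact binomial: n=38, k=26, p₀=3/5=0.6000
P(X=j) = C(n,j)·p₀^j·(1−p₀)^(n−j); p = Σ P(X=j) over j with P(X=j) ≤ P(X=26)
p-value (two-sided) = 0.32395
At α=0.05: p ≥ α → fail to reject H₀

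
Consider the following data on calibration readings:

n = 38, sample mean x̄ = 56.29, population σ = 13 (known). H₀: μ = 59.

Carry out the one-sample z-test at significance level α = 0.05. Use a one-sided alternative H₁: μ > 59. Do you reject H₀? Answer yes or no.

reject H₀: no

SE = σ/√n = 13/√38 = 2.1089
z = (x̄−μ₀)/SE = (56.29−59)/2.1089 = -1.2850
p-value (one-sided, H₁ greater) = 0.90061
At α=0.05: p ≥ α → fail to reject H₀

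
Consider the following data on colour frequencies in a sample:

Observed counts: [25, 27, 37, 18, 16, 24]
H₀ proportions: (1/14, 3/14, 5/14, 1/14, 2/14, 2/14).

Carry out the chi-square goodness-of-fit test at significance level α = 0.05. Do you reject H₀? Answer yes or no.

reject H₀: yes

n = 147; E_i = n·p_i = [10.50, 31.50, 52.50, 10.50, 21.00, 21.00]
χ² = (25−10.50)²/10.50 + (27−31.50)²/31.50 + (37−52.50)²/52.50 + (18−10.50)²/10.50 + (16−21.00)²/21.00 + (24−21.00)²/21.00 = 32.2190
df = 5
p-value (upper-tail) = 0.00001
At α=0.05: p < α → reject H₀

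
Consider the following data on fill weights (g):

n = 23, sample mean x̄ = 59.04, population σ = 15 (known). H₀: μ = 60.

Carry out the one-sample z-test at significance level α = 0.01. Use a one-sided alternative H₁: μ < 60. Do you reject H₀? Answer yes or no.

reject H₀: no

SE = σ/√n = 15/√23 = 3.1277
z = (x̄−μ₀)/SE = (59.04−60)/3.1277 = -0.3069
p-value (one-sided, H₁ less) = 0.37945
At α=0.01: p ≥ α → fail to reject H₀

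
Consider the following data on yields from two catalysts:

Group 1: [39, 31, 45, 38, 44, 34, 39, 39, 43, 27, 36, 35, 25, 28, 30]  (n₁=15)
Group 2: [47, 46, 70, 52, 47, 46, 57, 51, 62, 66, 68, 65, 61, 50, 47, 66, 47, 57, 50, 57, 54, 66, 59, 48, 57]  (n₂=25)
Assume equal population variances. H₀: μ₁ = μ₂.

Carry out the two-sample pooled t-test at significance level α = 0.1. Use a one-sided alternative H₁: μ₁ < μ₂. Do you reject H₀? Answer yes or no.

x̄₁=35.533, s₁=6.289, n₁=15
x̄₂=55.840, s₂=7.904, n₂=25
s_p² = [14·6.289² + 24·7.904²]/38 = 54.0288
SE = √(s_p²·(1/15+1/25)) = 2.4006
t = (35.533−55.840)/2.4006 = -8.4589
df = 38
p-value (one-sided, H₁ less) = 0.00000
At α=0.1: p < α → reject H₀

reject H₀: yes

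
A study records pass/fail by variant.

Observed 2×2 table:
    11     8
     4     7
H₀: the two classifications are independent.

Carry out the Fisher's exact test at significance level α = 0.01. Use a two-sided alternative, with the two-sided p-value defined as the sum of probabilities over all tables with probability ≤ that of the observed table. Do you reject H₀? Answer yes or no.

reject H₀: no

Margins: r₁=19, r₂=11, c₁=15, c₂=15, n=30
p_obs = C(19,11)·C(11,4)/C(30,15); sum pmf over tables with pmf ≤ p_obs
p-value (two-sided) = 0.44973
At α=0.01: p ≥ α → fail to reject H₀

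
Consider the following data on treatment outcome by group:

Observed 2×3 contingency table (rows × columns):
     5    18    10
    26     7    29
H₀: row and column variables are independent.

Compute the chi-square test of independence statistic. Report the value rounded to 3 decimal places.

test statistic = 21.470

Row totals [33, 62], col totals [31, 25, 39], n=95
χ² = (5−10.77)²/10.77 + (18−8.68)²/8.68 + (10−13.55)²/13.55 + (26−20.23)²/20.23 + (7−16.32)²/16.32 + (29−25.45)²/25.45 = 21.4703
df = 2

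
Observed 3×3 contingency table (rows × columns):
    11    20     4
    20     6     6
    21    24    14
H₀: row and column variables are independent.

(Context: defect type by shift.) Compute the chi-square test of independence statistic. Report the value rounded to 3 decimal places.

test statistic = 12.761

Row totals [35, 32, 59], col totals [52, 50, 24], n=126
χ² = (11−14.44)²/14.44 + (20−13.89)²/13.89 + (4−6.67)²/6.67 + (20−13.21)²/13.21 + (6−12.70)²/12.70 + (6−6.10)²/6.10 + (21−24.35)²/24.35 + (24−23.41)²/23.41 + (14−11.24)²/11.24 = 12.7608
df = 4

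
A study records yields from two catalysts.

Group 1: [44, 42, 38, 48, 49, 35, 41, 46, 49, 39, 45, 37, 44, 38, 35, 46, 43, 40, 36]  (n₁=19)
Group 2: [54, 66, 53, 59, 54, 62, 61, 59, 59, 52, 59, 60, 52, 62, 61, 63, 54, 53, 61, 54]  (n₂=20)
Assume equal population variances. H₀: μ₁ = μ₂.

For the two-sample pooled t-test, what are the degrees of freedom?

df = n₁ + n₂ − 2 = 19 + 20 − 2 = 37

degrees of freedom = 37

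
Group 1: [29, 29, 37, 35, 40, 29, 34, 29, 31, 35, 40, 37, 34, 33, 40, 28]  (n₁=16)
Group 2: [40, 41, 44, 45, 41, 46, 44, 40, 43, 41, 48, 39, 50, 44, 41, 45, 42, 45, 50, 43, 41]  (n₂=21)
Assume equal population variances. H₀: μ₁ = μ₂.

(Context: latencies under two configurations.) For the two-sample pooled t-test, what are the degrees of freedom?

df = n₁ + n₂ − 2 = 16 + 21 − 2 = 35

degrees of freedom = 35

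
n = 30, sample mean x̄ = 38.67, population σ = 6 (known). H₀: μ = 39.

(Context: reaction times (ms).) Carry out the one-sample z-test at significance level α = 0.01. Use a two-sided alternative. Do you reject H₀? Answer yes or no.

SE = σ/√n = 6/√30 = 1.0954
z = (x̄−μ₀)/SE = (38.67−39)/1.0954 = -0.3012
p-value (two-sided) = 0.76323
At α=0.01: p ≥ α → fail to reject H₀

reject H₀: no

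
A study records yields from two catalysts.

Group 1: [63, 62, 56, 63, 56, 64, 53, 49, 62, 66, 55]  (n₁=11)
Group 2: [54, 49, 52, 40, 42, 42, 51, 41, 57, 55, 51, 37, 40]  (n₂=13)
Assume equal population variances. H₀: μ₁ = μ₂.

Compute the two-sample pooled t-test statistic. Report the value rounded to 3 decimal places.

x̄₁=59.000, s₁=5.422, n₁=11
x̄₂=47.000, s₂=6.819, n₂=13
s_p² = [10·5.422² + 12·6.819²]/22 = 38.7273
SE = √(s_p²·(1/11+1/13)) = 2.5494
t = (59.000−47.000)/2.5494 = 4.7069
df = 22

test statistic = 4.707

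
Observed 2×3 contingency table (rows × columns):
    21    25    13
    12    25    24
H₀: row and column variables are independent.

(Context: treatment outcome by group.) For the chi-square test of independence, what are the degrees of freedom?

df = (r−1)(c−1) = (2−1)·(3−1) = 2

degrees of freedom = 2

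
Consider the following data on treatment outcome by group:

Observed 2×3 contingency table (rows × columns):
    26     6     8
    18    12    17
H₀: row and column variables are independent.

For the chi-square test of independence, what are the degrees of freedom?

df = (r−1)(c−1) = (2−1)·(3−1) = 2

degrees of freedom = 2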